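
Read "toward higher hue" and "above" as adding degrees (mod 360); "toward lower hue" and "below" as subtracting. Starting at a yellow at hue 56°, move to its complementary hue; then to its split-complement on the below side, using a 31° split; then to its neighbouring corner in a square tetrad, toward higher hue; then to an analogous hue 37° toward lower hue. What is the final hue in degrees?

78°

56 + 180 = 236°   (complement)
236 + 149 = 385 → 385 − 360 = 25°   (split-comp 31° ↓)
25 + 90 = 115°   (square ↑)
115 − 37 = 78°   (analog 37° ↓)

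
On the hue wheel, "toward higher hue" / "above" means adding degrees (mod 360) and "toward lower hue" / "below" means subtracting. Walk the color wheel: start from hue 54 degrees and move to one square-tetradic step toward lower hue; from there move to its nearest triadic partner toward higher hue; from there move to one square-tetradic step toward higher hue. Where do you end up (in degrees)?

174°

54 − 90 = -36 → -36 + 360 = 324°   (square ↓)
324 + 120 = 444 → 444 − 360 = 84°   (triadic ↑)
84 + 90 = 174°   (square ↑)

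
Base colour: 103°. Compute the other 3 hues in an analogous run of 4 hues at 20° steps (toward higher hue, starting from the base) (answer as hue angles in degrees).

103 + 20 = 123°
103 + 40 = 143°
103 + 60 = 163°

123°, 143° and 163°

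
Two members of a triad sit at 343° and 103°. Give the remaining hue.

A triad spaces three hues 120° apart.
The full set is {103°, 223°, 343°}.

223°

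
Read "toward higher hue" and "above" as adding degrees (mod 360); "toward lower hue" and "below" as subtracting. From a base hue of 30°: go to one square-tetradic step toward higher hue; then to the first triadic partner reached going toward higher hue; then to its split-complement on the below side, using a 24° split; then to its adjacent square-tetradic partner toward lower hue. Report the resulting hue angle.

306°

+90° (square ↑): 30 + 90 = 120°
+120° (triadic ↑): 120 + 120 = 240°
+156° (split-comp 24° ↓): 240 + 156 = 396 → 396 − 360 = 36°
−90° (square ↓): 36 − 90 = -54 → -54 + 360 = 306°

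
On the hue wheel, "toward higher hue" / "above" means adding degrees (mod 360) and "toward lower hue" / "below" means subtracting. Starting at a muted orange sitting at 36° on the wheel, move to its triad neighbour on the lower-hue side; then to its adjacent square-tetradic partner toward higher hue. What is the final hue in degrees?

6°

36 − 120 = -84 → -84 + 360 = 276°   (triadic ↓)
276 + 90 = 366 → 366 − 360 = 6°   (square ↑)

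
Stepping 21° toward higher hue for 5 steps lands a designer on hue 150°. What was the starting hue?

5 steps of 21° (toward higher hue) give a net shift of +105°.
Start = end − shift: 150 − 105 = 45°

45°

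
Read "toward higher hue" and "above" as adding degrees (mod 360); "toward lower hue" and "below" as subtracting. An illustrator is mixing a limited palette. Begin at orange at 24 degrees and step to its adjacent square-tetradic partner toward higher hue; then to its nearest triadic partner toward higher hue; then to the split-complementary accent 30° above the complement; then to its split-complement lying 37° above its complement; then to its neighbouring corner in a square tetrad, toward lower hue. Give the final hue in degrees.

211°

square ↑ +90°: 24 + 90 = 114°
triadic ↑ +120°: 114 + 120 = 234°
split-comp 30° ↑ +210°: 234 + 210 = 444 → 444 − 360 = 84°
split-comp 37° ↑ +217°: 84 + 217 = 301°
square ↓ −90°: 301 − 90 = 211°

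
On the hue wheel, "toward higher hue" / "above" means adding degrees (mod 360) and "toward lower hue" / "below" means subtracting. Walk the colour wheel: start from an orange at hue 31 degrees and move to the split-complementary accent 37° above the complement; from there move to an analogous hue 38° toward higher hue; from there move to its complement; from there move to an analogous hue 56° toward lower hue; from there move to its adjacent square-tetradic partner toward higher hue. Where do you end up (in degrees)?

140°

split-comp 37° ↑ +217°: 31 + 217 = 248°
analog 38° ↑ +38°: 248 + 38 = 286°
complement +180°: 286 + 180 = 466 → 466 − 360 = 106°
analog 56° ↓ −56°: 106 − 56 = 50°
square ↑ +90°: 50 + 90 = 140°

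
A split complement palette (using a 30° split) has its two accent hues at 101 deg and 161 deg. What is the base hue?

311°

The accents sit 30° either side of the complement, so the complement is their short-arc midpoint on the wheel.
Short-arc midpoint of 101° and 161°: 131°.
Base is 180° from the complement: 131 − 180 = -49 → -49 + 360 = 311°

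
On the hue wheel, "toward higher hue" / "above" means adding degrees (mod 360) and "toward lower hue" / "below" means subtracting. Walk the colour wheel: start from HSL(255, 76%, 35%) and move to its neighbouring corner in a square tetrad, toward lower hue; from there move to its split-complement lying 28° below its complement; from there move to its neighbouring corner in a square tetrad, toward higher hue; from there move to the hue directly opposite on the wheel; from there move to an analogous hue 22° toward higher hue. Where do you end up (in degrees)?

255 − 90 = 165°   (square ↓)
165 + 152 = 317°   (split-comp 28° ↓)
317 + 90 = 407 → 407 − 360 = 47°   (square ↑)
47 + 180 = 227°   (complement)
227 + 22 = 249°   (analog 22° ↑)

249°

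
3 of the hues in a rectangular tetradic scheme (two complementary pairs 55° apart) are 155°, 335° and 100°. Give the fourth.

280°

A rectangular tetradic uses two complementary pairs 55° apart: offsets 0°, 55°, 180°, 235°.
Among {100°, 155°, 335°}, 335° and 155° are a 180° pair.
The remaining hue 100° needs its own complement: 100 + 180 = 280°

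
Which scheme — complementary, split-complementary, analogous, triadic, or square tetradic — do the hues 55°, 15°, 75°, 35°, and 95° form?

Sort the hues: 15°, 35°, 55°, 75°, 95°.
Successive gaps around the wheel: 20°, 20°, 20°, 20°, 280°.
A run of hues at equal small steps (20°) with one large closing gap is an analogous group.

analogous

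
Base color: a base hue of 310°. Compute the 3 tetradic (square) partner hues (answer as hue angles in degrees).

310 + 90 = 400 → 400 − 360 = 40°
310 + 180 = 490 → 490 − 360 = 130°
310 + 270 = 580 → 580 − 360 = 220°

40°, 130°, and 220°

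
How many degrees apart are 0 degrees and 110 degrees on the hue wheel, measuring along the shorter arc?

110°

|0 − 110| = 110.
110 ≤ 180, so the shorter arc is 110°.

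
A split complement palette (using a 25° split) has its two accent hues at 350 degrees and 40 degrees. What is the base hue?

The accents sit 25° either side of the complement, so the complement is their short-arc midpoint on the wheel.
Short-arc midpoint of 350° and 40°: 15°.
Base is 180° from the complement: 15 − 180 = -165 → -165 + 360 = 195°

195°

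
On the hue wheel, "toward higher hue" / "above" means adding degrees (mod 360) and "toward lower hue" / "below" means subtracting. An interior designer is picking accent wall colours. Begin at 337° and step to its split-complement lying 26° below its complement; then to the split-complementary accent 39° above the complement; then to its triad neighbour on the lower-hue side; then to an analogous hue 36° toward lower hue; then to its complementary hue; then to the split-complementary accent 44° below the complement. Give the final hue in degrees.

150°

+154° (split-comp 26° ↓): 337 + 154 = 491 → 491 − 360 = 131°
+219° (split-comp 39° ↑): 131 + 219 = 350°
−120° (triadic ↓): 350 − 120 = 230°
−36° (analog 36° ↓): 230 − 36 = 194°
+180° (complement): 194 + 180 = 374 → 374 − 360 = 14°
+136° (split-comp 44° ↓): 14 + 136 = 150°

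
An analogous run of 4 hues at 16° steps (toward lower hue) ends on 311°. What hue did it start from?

359°

3 steps of 16° (toward lower hue) give a net shift of −48°.
Start = end − shift: 311 + 48 = 359°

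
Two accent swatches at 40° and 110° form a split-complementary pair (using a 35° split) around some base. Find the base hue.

The accents sit 35° either side of the complement, so the complement is their short-arc midpoint on the wheel.
Short-arc midpoint of 40° and 110°: 75°.
Base is 180° from the complement: 75 − 180 = -105 → -105 + 360 = 255°

255°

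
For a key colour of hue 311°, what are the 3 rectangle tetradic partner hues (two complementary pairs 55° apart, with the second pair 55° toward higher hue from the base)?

A rectangular tetradic uses two complementary pairs 55° apart: offsets 0°, 55°, 180°, 235°.
311 + 55 = 366 → 366 − 360 = 6°
311 + 180 = 491 → 491 − 360 = 131°
311 + 235 = 546 → 546 − 360 = 186°

6°, 131°, 186°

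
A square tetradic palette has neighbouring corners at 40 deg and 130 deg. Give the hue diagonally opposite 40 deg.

220°

A square tetradic scheme places four hues 90° apart; opposite corners are 180° apart.
40 + 180 = 220°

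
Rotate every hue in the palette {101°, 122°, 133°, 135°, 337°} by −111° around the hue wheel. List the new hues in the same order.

350°, 11°, 22°, 24°, 226°

101 − 111 = -10 → -10 + 360 = 350°
122 − 111 = 11°
133 − 111 = 22°
135 − 111 = 24°
337 − 111 = 226°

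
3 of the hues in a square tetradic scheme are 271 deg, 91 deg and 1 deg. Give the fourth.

A square tetradic scheme places four hues every 90°.
The full set through 1° is {1°, 91°, 181°, 271°}.
Given {1°, 91°, 271°}, the missing hue is 181°.

181°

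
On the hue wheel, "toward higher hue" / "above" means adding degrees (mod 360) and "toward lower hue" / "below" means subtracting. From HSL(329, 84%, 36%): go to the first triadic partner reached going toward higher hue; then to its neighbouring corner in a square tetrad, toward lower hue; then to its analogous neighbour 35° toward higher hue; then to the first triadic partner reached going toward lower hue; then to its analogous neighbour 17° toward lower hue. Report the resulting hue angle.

+120° (triadic ↑): 329 + 120 = 449 → 449 − 360 = 89°
−90° (square ↓): 89 − 90 = -1 → -1 + 360 = 359°
+35° (analog 35° ↑): 359 + 35 = 394 → 394 − 360 = 34°
−120° (triadic ↓): 34 − 120 = -86 → -86 + 360 = 274°
−17° (analog 17° ↓): 274 − 17 = 257°

257°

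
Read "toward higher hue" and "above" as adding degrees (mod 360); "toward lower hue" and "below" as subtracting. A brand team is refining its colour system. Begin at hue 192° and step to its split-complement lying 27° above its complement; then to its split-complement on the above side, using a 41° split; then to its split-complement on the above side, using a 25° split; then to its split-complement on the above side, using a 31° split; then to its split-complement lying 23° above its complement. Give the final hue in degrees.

192 + 207 = 399 → 399 − 360 = 39°   (split-comp 27° ↑)
39 + 221 = 260°   (split-comp 41° ↑)
260 + 205 = 465 → 465 − 360 = 105°   (split-comp 25° ↑)
105 + 211 = 316°   (split-comp 31° ↑)
316 + 203 = 519 → 519 − 360 = 159°   (split-comp 23° ↑)

159°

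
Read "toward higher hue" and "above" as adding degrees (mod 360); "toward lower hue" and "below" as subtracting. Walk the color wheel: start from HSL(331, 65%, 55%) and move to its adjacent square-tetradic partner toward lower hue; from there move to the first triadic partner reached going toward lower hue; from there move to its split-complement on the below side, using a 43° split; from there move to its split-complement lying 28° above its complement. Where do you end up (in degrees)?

106°

square ↓ −90°: 331 − 90 = 241°
triadic ↓ −120°: 241 − 120 = 121°
split-comp 43° ↓ +137°: 121 + 137 = 258°
split-comp 28° ↑ +208°: 258 + 208 = 466 → 466 − 360 = 106°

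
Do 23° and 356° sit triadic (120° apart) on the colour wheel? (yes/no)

Angular distance: |23 − 356| = 333; shorter arc = 360 − 333 = 27°.
Triadic (120° apart) requires 120°.

no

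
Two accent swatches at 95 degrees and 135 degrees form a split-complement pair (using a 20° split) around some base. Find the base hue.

295°

The accents sit 20° either side of the complement, so the complement is their short-arc midpoint on the wheel.
Short-arc midpoint of 95° and 135°: 115°.
Base is 180° from the complement: 115 − 180 = -65 → -65 + 360 = 295°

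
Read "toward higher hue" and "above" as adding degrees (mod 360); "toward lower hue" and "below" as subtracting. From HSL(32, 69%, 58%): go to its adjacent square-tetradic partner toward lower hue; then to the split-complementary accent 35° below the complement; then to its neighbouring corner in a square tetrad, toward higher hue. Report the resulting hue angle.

177°

square ↓ −90°: 32 − 90 = -58 → -58 + 360 = 302°
split-comp 35° ↓ +145°: 302 + 145 = 447 → 447 − 360 = 87°
square ↑ +90°: 87 + 90 = 177°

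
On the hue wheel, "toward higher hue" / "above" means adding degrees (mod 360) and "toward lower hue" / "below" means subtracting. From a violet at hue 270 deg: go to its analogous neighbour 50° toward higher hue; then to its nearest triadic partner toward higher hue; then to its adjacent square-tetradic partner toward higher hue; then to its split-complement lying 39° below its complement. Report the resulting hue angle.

311°

270 + 50 = 320°   (analog 50° ↑)
320 + 120 = 440 → 440 − 360 = 80°   (triadic ↑)
80 + 90 = 170°   (square ↑)
170 + 141 = 311°   (split-comp 39° ↓)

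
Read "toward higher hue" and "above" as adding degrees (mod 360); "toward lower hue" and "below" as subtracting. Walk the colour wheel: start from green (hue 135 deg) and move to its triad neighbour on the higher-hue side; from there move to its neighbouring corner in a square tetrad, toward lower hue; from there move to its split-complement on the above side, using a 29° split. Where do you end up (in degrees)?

14°

triadic ↑ +120°: 135 + 120 = 255°
square ↓ −90°: 255 − 90 = 165°
split-comp 29° ↑ +209°: 165 + 209 = 374 → 374 − 360 = 14°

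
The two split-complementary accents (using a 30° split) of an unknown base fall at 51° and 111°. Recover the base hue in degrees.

261°

The accents sit 30° either side of the complement, so the complement is their short-arc midpoint on the wheel.
Short-arc midpoint of 51° and 111°: 81°.
Base is 180° from the complement: 81 − 180 = -99 → -99 + 360 = 261°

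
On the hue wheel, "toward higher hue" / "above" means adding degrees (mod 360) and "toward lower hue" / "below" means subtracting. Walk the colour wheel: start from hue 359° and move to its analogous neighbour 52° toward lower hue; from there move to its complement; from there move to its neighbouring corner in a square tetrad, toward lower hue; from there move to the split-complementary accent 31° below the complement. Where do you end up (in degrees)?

analog 52° ↓ −52°: 359 − 52 = 307°
complement +180°: 307 + 180 = 487 → 487 − 360 = 127°
square ↓ −90°: 127 − 90 = 37°
split-comp 31° ↓ +149°: 37 + 149 = 186°

186°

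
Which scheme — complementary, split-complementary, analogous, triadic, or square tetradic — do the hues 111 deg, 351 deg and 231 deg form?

Sort the hues: 111°, 231°, 351°.
Successive gaps around the wheel: 120°, 120°, 120°.
Three hues equally spaced 120° apart form a triad.

triadic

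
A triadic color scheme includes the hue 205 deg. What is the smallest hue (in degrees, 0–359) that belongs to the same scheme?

85°

A triad places three hues 120° apart.
The full set through 205° is {85°, 205°, 325°}.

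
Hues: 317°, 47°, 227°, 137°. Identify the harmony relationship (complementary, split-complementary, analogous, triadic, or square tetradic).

square tetradic

Sort the hues: 47°, 137°, 227°, 317°.
Successive gaps around the wheel: 90°, 90°, 90°, 90°.
Four hues every 90° form a square tetradic scheme.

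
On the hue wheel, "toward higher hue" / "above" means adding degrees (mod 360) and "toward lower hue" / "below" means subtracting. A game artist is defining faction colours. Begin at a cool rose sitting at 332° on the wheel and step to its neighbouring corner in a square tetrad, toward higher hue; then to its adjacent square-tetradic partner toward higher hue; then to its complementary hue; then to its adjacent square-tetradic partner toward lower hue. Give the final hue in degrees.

242°

332 + 90 = 422 → 422 − 360 = 62°   (square ↑)
62 + 90 = 152°   (square ↑)
152 + 180 = 332°   (complement)
332 − 90 = 242°   (square ↓)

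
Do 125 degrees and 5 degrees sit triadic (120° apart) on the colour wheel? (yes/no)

Angular distance: |125 − 5| = 120 = 120°.
Triadic (120° apart) requires 120°.

yes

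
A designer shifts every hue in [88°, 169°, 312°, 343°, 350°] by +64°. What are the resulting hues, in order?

152°, 233°, 16°, 47°, 54°

88 + 64 = 152°
169 + 64 = 233°
312 + 64 = 376 → 376 − 360 = 16°
343 + 64 = 407 → 407 − 360 = 47°
350 + 64 = 414 → 414 − 360 = 54°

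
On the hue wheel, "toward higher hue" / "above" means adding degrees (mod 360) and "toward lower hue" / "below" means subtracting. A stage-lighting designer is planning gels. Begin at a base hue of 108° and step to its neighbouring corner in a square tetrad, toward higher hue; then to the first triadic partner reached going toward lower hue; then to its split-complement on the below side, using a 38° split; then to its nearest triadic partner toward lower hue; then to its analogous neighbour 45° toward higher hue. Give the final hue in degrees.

+90° (square ↑): 108 + 90 = 198°
−120° (triadic ↓): 198 − 120 = 78°
+142° (split-comp 38° ↓): 78 + 142 = 220°
−120° (triadic ↓): 220 − 120 = 100°
+45° (analog 45° ↑): 100 + 45 = 145°

145°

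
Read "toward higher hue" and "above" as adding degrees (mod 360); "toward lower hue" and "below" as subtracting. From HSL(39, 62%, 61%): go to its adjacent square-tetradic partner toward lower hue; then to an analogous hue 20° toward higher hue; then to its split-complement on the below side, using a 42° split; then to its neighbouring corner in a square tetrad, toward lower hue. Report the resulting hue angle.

17°

−90° (square ↓): 39 − 90 = -51 → -51 + 360 = 309°
+20° (analog 20° ↑): 309 + 20 = 329°
+138° (split-comp 42° ↓): 329 + 138 = 467 → 467 − 360 = 107°
−90° (square ↓): 107 − 90 = 17°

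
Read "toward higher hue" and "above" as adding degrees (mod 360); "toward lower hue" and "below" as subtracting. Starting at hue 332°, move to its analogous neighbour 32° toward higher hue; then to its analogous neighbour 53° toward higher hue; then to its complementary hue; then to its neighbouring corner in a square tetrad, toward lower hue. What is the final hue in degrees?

147°

+32° (analog 32° ↑): 332 + 32 = 364 → 364 − 360 = 4°
+53° (analog 53° ↑): 4 + 53 = 57°
+180° (complement): 57 + 180 = 237°
−90° (square ↓): 237 − 90 = 147°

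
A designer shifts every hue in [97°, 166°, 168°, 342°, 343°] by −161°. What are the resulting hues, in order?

97 − 161 = -64 → -64 + 360 = 296°
166 − 161 = 5°
168 − 161 = 7°
342 − 161 = 181°
343 − 161 = 182°

296°, 5°, 7°, 181°, 182°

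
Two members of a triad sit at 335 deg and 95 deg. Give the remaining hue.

215°

A triad spaces three hues 120° apart.
The full set is {95°, 215°, 335°}.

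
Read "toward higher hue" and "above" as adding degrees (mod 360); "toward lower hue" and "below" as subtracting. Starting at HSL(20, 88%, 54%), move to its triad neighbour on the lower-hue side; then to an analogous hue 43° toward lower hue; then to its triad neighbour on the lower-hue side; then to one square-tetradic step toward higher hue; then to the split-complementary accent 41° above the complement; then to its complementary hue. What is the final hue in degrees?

20 − 120 = -100 → -100 + 360 = 260°   (triadic ↓)
260 − 43 = 217°   (analog 43° ↓)
217 − 120 = 97°   (triadic ↓)
97 + 90 = 187°   (square ↑)
187 + 221 = 408 → 408 − 360 = 48°   (split-comp 41° ↑)
48 + 180 = 228°   (complement)

228°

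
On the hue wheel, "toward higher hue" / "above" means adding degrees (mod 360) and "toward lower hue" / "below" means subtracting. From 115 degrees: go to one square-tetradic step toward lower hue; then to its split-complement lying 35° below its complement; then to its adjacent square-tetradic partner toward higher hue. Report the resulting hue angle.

260°

115 − 90 = 25°   (square ↓)
25 + 145 = 170°   (split-comp 35° ↓)
170 + 90 = 260°   (square ↑)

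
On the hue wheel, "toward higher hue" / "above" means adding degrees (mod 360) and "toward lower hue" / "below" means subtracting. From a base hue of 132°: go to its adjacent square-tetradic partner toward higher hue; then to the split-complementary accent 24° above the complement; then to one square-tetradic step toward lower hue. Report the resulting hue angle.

336°

square ↑ +90°: 132 + 90 = 222°
split-comp 24° ↑ +204°: 222 + 204 = 426 → 426 − 360 = 66°
square ↓ −90°: 66 − 90 = -24 → -24 + 360 = 336°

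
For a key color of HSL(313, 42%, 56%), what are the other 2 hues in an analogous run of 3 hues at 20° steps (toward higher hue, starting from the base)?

333° and 353°

313 + 20 = 333°
313 + 40 = 353°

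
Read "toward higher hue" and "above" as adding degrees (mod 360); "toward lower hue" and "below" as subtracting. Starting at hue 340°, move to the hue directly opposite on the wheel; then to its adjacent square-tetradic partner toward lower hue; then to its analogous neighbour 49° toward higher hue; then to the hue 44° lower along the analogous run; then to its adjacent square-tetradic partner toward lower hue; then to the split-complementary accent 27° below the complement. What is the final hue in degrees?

138°

+180° (complement): 340 + 180 = 520 → 520 − 360 = 160°
−90° (square ↓): 160 − 90 = 70°
+49° (analog 49° ↑): 70 + 49 = 119°
−44° (analog 44° ↓): 119 − 44 = 75°
−90° (square ↓): 75 − 90 = -15 → -15 + 360 = 345°
+153° (split-comp 27° ↓): 345 + 153 = 498 → 498 − 360 = 138°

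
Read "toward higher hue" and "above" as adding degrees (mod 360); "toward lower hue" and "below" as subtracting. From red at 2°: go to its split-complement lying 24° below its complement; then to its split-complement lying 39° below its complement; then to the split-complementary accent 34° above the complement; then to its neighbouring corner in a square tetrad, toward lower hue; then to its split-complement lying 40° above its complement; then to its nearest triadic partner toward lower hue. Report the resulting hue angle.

163°

split-comp 24° ↓ +156°: 2 + 156 = 158°
split-comp 39° ↓ +141°: 158 + 141 = 299°
split-comp 34° ↑ +214°: 299 + 214 = 513 → 513 − 360 = 153°
square ↓ −90°: 153 − 90 = 63°
split-comp 40° ↑ +220°: 63 + 220 = 283°
triadic ↓ −120°: 283 − 120 = 163°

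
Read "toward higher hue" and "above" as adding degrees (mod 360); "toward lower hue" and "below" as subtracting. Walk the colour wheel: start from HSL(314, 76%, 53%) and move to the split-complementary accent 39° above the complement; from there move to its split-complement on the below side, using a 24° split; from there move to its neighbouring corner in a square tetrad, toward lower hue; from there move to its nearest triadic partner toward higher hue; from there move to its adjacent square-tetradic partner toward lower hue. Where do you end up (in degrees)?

314 + 219 = 533 → 533 − 360 = 173°   (split-comp 39° ↑)
173 + 156 = 329°   (split-comp 24° ↓)
329 − 90 = 239°   (square ↓)
239 + 120 = 359°   (triadic ↑)
359 − 90 = 269°   (square ↓)

269°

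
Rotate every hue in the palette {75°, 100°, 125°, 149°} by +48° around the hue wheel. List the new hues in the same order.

123°, 148°, 173°, 197°

75 + 48 = 123°
100 + 48 = 148°
125 + 48 = 173°
149 + 48 = 197°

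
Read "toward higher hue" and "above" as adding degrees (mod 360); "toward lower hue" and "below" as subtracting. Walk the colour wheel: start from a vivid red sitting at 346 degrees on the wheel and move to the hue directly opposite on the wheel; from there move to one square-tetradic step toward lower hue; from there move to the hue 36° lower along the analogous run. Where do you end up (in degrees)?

+180° (complement): 346 + 180 = 526 → 526 − 360 = 166°
−90° (square ↓): 166 − 90 = 76°
−36° (analog 36° ↓): 76 − 36 = 40°

40°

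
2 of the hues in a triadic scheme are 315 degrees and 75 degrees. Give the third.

195°

A triad places three hues 120° apart.
The full set through 75° is {75°, 195°, 315°}.
Given {75°, 315°}, the missing hue is 195°.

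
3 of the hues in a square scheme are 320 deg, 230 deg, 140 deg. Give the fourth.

50°

A square tetradic scheme places four hues every 90°.
The full set through 140° is {50°, 140°, 230°, 320°}.
Given {140°, 230°, 320°}, the missing hue is 50°.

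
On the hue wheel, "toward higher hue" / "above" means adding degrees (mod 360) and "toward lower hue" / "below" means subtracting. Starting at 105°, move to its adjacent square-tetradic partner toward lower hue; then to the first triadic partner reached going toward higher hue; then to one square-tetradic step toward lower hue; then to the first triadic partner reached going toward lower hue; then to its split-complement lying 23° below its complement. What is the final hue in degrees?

square ↓ −90°: 105 − 90 = 15°
triadic ↑ +120°: 15 + 120 = 135°
square ↓ −90°: 135 − 90 = 45°
triadic ↓ −120°: 45 − 120 = -75 → -75 + 360 = 285°
split-comp 23° ↓ +157°: 285 + 157 = 442 → 442 − 360 = 82°

82°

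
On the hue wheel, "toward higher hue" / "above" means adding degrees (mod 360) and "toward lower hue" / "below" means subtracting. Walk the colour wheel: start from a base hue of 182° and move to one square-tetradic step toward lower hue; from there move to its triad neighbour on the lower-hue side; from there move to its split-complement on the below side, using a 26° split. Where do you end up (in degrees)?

126°

square ↓ −90°: 182 − 90 = 92°
triadic ↓ −120°: 92 − 120 = -28 → -28 + 360 = 332°
split-comp 26° ↓ +154°: 332 + 154 = 486 → 486 − 360 = 126°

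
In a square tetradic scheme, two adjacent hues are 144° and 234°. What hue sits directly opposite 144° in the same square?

A square tetradic scheme places four hues 90° apart; opposite corners are 180° apart.
144 + 180 = 324°

324°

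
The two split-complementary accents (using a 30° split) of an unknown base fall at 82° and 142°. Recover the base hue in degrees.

292°

The accents sit 30° either side of the complement, so the complement is their short-arc midpoint on the wheel.
Short-arc midpoint of 82° and 142°: 112°.
Base is 180° from the complement: 112 − 180 = -68 → -68 + 360 = 292°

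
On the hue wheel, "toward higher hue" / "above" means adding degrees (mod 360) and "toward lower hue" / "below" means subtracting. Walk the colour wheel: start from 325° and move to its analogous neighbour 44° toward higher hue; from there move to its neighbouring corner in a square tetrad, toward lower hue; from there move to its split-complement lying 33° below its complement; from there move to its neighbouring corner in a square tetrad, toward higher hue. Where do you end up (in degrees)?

+44° (analog 44° ↑): 325 + 44 = 369 → 369 − 360 = 9°
−90° (square ↓): 9 − 90 = -81 → -81 + 360 = 279°
+147° (split-comp 33° ↓): 279 + 147 = 426 → 426 − 360 = 66°
+90° (square ↑): 66 + 90 = 156°

156°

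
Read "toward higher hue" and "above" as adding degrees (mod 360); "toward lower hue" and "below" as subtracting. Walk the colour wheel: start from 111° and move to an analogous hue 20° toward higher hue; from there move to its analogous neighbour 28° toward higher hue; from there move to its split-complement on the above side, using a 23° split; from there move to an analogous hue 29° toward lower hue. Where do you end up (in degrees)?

+20° (analog 20° ↑): 111 + 20 = 131°
+28° (analog 28° ↑): 131 + 28 = 159°
+203° (split-comp 23° ↑): 159 + 203 = 362 → 362 − 360 = 2°
−29° (analog 29° ↓): 2 − 29 = -27 → -27 + 360 = 333°

333°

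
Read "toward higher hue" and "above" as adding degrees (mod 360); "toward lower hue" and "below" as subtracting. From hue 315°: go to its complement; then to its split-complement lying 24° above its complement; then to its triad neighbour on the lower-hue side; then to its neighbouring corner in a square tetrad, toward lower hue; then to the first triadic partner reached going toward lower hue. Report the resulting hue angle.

315 + 180 = 495 → 495 − 360 = 135°   (complement)
135 + 204 = 339°   (split-comp 24° ↑)
339 − 120 = 219°   (triadic ↓)
219 − 90 = 129°   (square ↓)
129 − 120 = 9°   (triadic ↓)

9°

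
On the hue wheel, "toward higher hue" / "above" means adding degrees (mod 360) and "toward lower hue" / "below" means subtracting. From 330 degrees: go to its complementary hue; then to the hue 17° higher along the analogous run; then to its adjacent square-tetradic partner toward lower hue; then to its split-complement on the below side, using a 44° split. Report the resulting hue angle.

+180° (complement): 330 + 180 = 510 → 510 − 360 = 150°
+17° (analog 17° ↑): 150 + 17 = 167°
−90° (square ↓): 167 − 90 = 77°
+136° (split-comp 44° ↓): 77 + 136 = 213°

213°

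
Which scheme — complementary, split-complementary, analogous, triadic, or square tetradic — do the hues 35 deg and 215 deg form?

complementary

Sort the hues: 35°, 215°.
Successive gaps around the wheel: 180°, 180°.
Two hues 180° apart are complementary.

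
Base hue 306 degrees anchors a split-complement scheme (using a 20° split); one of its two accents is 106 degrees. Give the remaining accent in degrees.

Split-complementary hues sit 20° either side of the complement.
Complement of the base 306°: 306 + 180 = 486 → 486 − 360 = 126°
The given accent 106° is 20° one side of 126°; the other accent sits 20° the other side: 126 + 20 = 146°

146°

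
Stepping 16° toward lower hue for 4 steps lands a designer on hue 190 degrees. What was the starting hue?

254°

4 steps of 16° (toward lower hue) give a net shift of −64°.
Start = end − shift: 190 + 64 = 254°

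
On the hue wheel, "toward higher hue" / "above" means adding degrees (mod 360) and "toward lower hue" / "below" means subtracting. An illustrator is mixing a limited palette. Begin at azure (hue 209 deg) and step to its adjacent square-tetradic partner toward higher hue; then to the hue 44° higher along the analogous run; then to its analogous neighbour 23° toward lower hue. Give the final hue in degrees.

320°

209 + 90 = 299°   (square ↑)
299 + 44 = 343°   (analog 44° ↑)
343 − 23 = 320°   (analog 23° ↓)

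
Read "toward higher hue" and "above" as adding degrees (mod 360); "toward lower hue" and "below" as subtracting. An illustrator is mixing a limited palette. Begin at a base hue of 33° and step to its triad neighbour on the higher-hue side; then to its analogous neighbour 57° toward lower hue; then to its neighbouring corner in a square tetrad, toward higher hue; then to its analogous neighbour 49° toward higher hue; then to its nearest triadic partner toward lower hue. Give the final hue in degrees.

115°

+120° (triadic ↑): 33 + 120 = 153°
−57° (analog 57° ↓): 153 − 57 = 96°
+90° (square ↑): 96 + 90 = 186°
+49° (analog 49° ↑): 186 + 49 = 235°
−120° (triadic ↓): 235 − 120 = 115°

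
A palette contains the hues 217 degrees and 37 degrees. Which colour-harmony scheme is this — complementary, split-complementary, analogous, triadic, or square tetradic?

complementary

Sort the hues: 37°, 217°.
Successive gaps around the wheel: 180°, 180°.
Two hues 180° apart are complementary.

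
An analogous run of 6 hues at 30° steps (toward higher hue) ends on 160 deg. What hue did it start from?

5 steps of 30° (toward higher hue) give a net shift of +150°.
Start = end − shift: 160 − 150 = 10°

10°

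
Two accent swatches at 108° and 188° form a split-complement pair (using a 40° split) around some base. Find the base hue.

328°

The accents sit 40° either side of the complement, so the complement is their short-arc midpoint on the wheel.
Short-arc midpoint of 108° and 188°: 148°.
Base is 180° from the complement: 148 − 180 = -32 → -32 + 360 = 328°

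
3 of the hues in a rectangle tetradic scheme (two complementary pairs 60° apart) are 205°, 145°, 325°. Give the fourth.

A rectangular tetradic uses two complementary pairs 60° apart: offsets 0°, 60°, 180°, 240°.
Among {145°, 205°, 325°}, 145° and 325° are a 180° pair.
The remaining hue 205° needs its own complement: 205 + 180 = 385 → 385 − 360 = 25°

25°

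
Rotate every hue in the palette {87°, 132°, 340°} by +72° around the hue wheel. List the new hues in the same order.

159°, 204°, 52°

87 + 72 = 159°
132 + 72 = 204°
340 + 72 = 412 → 412 − 360 = 52°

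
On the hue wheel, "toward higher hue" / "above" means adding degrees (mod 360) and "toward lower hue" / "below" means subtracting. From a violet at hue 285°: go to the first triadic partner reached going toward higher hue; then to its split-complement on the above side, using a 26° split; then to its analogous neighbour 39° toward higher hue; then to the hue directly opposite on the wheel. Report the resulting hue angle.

triadic ↑ +120°: 285 + 120 = 405 → 405 − 360 = 45°
split-comp 26° ↑ +206°: 45 + 206 = 251°
analog 39° ↑ +39°: 251 + 39 = 290°
complement +180°: 290 + 180 = 470 → 470 − 360 = 110°

110°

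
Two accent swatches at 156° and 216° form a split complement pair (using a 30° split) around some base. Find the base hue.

The accents sit 30° either side of the complement, so the complement is their short-arc midpoint on the wheel.
Short-arc midpoint of 156° and 216°: 186°.
Base is 180° from the complement: 186 − 180 = 6°

6°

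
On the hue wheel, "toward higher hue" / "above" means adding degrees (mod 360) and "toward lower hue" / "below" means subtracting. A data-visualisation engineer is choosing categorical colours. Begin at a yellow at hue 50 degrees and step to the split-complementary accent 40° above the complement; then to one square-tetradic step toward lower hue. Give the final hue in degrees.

180°

50 + 220 = 270°   (split-comp 40° ↑)
270 − 90 = 180°   (square ↓)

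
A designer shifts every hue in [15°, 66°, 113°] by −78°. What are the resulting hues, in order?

297°, 348°, 35°

15 − 78 = -63 → -63 + 360 = 297°
66 − 78 = -12 → -12 + 360 = 348°
113 − 78 = 35°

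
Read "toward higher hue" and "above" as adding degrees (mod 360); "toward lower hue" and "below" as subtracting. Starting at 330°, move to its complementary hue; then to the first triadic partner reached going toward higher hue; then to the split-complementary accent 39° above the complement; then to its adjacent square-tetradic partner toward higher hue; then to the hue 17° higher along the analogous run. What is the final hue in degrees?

330 + 180 = 510 → 510 − 360 = 150°   (complement)
150 + 120 = 270°   (triadic ↑)
270 + 219 = 489 → 489 − 360 = 129°   (split-comp 39° ↑)
129 + 90 = 219°   (square ↑)
219 + 17 = 236°   (analog 17° ↑)

236°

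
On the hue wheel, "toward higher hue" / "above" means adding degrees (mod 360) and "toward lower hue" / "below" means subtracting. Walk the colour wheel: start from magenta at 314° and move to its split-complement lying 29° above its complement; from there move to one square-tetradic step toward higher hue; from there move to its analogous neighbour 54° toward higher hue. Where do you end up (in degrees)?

split-comp 29° ↑ +209°: 314 + 209 = 523 → 523 − 360 = 163°
square ↑ +90°: 163 + 90 = 253°
analog 54° ↑ +54°: 253 + 54 = 307°

307°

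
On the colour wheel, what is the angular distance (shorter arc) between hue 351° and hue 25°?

|351 − 25| = 326.
The shorter arc is 360 − 326 = 34°.

34°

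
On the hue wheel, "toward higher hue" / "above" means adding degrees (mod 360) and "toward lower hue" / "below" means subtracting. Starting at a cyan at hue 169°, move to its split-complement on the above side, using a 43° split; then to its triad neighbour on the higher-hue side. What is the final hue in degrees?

split-comp 43° ↑ +223°: 169 + 223 = 392 → 392 − 360 = 32°
triadic ↑ +120°: 32 + 120 = 152°

152°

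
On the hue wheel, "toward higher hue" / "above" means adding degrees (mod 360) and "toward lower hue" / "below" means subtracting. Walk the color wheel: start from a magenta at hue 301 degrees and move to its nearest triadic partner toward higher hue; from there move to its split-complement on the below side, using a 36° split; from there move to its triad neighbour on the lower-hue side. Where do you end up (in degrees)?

triadic ↑ +120°: 301 + 120 = 421 → 421 − 360 = 61°
split-comp 36° ↓ +144°: 61 + 144 = 205°
triadic ↓ −120°: 205 − 120 = 85°

85°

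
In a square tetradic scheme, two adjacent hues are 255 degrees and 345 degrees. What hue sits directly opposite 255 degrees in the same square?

A square tetradic scheme places four hues 90° apart; opposite corners are 180° apart.
255 + 180 = 435 → 435 − 360 = 75°

75°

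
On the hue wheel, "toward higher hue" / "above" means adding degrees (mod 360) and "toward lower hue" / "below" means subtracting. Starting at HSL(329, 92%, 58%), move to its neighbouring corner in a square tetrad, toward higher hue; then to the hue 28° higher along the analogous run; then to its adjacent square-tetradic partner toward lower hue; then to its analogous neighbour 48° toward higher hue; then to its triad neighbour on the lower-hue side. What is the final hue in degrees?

329 + 90 = 419 → 419 − 360 = 59°   (square ↑)
59 + 28 = 87°   (analog 28° ↑)
87 − 90 = -3 → -3 + 360 = 357°   (square ↓)
357 + 48 = 405 → 405 − 360 = 45°   (analog 48° ↑)
45 − 120 = -75 → -75 + 360 = 285°   (triadic ↓)

285°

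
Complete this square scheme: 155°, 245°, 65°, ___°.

335°

A square tetradic scheme places four hues every 90°.
The full set through 65° is {65°, 155°, 245°, 335°}.
Given {65°, 155°, 245°}, the missing hue is 335°.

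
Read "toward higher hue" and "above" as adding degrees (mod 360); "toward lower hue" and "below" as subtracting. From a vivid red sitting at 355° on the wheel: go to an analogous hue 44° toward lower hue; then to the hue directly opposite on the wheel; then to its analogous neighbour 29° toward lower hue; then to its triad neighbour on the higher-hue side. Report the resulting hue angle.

222°

−44° (analog 44° ↓): 355 − 44 = 311°
+180° (complement): 311 + 180 = 491 → 491 − 360 = 131°
−29° (analog 29° ↓): 131 − 29 = 102°
+120° (triadic ↑): 102 + 120 = 222°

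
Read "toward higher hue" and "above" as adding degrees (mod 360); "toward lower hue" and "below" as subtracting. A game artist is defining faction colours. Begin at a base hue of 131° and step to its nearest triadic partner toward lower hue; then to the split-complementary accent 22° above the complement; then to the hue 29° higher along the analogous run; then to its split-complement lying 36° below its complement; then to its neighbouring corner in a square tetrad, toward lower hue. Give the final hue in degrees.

296°

triadic ↓ −120°: 131 − 120 = 11°
split-comp 22° ↑ +202°: 11 + 202 = 213°
analog 29° ↑ +29°: 213 + 29 = 242°
split-comp 36° ↓ +144°: 242 + 144 = 386 → 386 − 360 = 26°
square ↓ −90°: 26 − 90 = -64 → -64 + 360 = 296°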